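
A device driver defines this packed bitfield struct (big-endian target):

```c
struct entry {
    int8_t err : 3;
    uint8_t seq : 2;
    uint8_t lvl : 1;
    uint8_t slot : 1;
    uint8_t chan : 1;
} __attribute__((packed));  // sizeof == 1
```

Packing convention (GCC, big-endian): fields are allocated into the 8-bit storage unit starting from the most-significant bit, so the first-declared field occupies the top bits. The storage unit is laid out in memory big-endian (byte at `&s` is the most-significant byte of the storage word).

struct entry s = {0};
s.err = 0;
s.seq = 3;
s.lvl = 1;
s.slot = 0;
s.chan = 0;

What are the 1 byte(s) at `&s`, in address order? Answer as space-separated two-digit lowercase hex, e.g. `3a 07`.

1c

err (3b) val=0 bits=0x0 at bit 5: 0x00
seq (2b) val=3 bits=0x3 at bit 3: 0x18
lvl (1b) val=1 bits=0x1 at bit 2: 0x1c
slot (1b) val=0 bits=0x0 at bit 1: 0x1c
chan (1b) val=0 bits=0x0 at bit 0: 0x1c
word = 0x1c → big-endian bytes:
  [0]=0x1c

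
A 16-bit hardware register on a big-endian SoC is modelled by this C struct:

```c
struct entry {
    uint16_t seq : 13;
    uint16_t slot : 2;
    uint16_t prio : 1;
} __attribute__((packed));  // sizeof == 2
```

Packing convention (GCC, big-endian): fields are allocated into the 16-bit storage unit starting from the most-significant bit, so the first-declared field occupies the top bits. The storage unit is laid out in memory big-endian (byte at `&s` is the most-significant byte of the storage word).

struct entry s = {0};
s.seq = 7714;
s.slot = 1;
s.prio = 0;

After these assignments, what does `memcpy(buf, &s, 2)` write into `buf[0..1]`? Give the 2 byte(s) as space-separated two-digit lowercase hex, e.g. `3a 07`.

f1 12

seq (13b) val=7714 bits=0x1e22 at bit 3: 0xf110
slot (2b) val=1 bits=0x1 at bit 1: 0xf112
prio (1b) val=0 bits=0x0 at bit 0: 0xf112
word = 0xf112 → big-endian bytes:
  [0]=0xf1  [1]=0x12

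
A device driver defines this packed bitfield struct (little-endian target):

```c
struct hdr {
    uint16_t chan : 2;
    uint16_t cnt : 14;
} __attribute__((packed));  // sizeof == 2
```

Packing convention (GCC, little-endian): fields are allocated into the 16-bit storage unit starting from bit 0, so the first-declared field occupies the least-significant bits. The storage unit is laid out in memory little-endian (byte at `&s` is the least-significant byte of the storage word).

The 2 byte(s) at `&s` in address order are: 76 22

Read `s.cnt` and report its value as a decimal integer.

2205

[0]=0x76 [1]=0x22 (little-endian) → word 0x2276
chan [0+:2] = (word>>0) & 0x3 = 2
cnt [2+:14] = (word>>2) & 0x3fff = 2205  ←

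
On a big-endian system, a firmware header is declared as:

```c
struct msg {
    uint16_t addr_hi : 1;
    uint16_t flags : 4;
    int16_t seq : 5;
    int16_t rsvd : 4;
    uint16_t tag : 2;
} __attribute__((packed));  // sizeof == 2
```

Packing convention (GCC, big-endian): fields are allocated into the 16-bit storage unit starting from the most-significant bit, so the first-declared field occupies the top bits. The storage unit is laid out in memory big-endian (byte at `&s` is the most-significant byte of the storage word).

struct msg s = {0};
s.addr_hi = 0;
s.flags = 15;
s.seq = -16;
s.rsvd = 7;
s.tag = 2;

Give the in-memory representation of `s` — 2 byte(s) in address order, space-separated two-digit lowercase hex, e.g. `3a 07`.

addr_hi:1 = 0 → 0x0 << 15 → word 0x0000
flags:4 = 15 → 0xf << 11 → word 0x7800
seq:5 = -16 → 0x10 << 6 → word 0x7c00
rsvd:4 = 7 → 0x7 << 2 → word 0x7c1c
tag:2 = 2 → 0x2 << 0 → word 0x7c1e
word = 0x7c1e → big-endian bytes:
  [0]=0x7c  [1]=0x1e

7c 1e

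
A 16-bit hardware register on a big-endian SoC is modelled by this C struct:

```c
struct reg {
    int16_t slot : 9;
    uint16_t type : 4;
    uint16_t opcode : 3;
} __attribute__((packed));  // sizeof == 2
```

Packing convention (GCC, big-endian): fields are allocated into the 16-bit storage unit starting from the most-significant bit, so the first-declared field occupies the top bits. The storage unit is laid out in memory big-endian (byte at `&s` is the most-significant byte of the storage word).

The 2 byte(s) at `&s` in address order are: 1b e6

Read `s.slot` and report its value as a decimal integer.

55

[0]=0x1b [1]=0xe6 (big-endian) → word 0x1be6
slot:9 @ bit 7 → (0x1be6>>7)&0x1ff = 0x37  ←
type:4 @ bit 3 → (0x1be6>>3)&0xf = 0xc
opcode:3 @ bit 0 → (0x1be6>>0)&0x7 = 0x6
slot signed 9b, MSB=0: value = 55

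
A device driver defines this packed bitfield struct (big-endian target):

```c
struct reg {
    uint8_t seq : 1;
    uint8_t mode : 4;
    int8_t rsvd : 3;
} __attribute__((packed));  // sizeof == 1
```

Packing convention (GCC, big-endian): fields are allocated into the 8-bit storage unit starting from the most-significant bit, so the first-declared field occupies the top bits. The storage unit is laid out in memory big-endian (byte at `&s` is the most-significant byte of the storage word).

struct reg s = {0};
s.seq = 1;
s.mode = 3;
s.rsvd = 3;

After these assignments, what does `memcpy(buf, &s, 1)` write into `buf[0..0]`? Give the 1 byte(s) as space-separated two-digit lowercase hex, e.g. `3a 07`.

9b

[7+:1] seq=1 & 0x1 = 0x1; word=0x80
[3+:4] mode=3 & 0xf = 0x3; word=0x98
[0+:3] rsvd=3 & 0x7 = 0x3; word=0x9b
word = 0x9b → big-endian bytes:
  [0]=0x9b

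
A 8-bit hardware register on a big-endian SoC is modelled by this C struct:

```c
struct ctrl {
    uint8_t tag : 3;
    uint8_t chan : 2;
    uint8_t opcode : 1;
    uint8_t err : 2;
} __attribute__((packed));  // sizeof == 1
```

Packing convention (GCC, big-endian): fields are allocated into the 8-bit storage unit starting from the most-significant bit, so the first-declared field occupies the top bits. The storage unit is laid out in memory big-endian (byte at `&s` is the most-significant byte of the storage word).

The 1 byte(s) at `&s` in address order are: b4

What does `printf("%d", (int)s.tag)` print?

5

[0]=0xb4 (big-endian) → word 0xb4
tag [5+:3] = (word>>5) & 0x7 = 5  ←
chan [3+:2] = (word>>3) & 0x3 = 2
opcode [2+:1] = (word>>2) & 0x1 = 1
err [0+:2] = (word>>0) & 0x3 = 0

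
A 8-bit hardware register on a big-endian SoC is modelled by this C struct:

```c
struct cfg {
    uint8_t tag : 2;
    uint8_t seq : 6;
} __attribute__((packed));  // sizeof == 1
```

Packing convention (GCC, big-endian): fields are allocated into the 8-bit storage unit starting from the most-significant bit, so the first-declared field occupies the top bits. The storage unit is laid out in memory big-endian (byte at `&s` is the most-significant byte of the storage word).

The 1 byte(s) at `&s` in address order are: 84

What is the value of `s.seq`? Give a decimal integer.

4

[0]=0x84 (big-endian) → word 0x84
tag:2 @ bit 6 → (0x84>>6)&0x3 = 0x2
seq:6 @ bit 0 → (0x84>>0)&0x3f = 0x4  ←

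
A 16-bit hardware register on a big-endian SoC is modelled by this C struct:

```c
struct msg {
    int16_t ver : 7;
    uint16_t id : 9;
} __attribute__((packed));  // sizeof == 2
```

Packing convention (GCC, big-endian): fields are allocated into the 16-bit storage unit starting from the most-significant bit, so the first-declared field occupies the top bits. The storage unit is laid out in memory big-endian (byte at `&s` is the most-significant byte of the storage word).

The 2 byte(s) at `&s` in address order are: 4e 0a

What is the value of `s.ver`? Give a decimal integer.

[0]=0x4e [1]=0x0a (big-endian) → word 0x4e0a
ver [9+:7] = (word>>9) & 0x7f = 39  ←
id [0+:9] = (word>>0) & 0x1ff = 10
ver signed 7b, MSB=0: value = 39

39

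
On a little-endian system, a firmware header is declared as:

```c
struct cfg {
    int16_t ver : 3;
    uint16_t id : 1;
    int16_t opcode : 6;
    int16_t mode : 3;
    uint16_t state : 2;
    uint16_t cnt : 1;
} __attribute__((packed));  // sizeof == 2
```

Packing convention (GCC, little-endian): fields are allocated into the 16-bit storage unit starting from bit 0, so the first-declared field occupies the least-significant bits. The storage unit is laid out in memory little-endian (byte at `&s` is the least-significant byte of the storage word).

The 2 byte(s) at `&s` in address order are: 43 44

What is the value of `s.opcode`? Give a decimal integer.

[0]=0x43 [1]=0x44 (little-endian) → word 0x4443
ver:3 @ bit 0 → (0x4443>>0)&0x7 = 0x3
id:1 @ bit 3 → (0x4443>>3)&0x1 = 0x0
opcode:6 @ bit 4 → (0x4443>>4)&0x3f = 0x4  ←
mode:3 @ bit 10 → (0x4443>>10)&0x7 = 0x1
state:2 @ bit 13 → (0x4443>>13)&0x3 = 0x2
cnt:1 @ bit 15 → (0x4443>>15)&0x1 = 0x0
opcode signed 6b, MSB=0: value = 4

4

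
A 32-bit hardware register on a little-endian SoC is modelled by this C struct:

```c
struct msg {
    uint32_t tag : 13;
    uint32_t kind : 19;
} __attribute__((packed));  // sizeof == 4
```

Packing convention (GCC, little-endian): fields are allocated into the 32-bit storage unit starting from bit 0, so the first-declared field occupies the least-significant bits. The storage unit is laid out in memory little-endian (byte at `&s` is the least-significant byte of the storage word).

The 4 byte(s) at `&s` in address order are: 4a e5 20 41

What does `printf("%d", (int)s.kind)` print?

[0]=0x4a [1]=0xe5 [2]=0x20 [3]=0x41 (little-endian) → word 0x4120e54a
tag [0+:13] = (word>>0) & 0x1fff = 1354
kind [13+:19] = (word>>13) & 0x7ffff = 133383  ←

133383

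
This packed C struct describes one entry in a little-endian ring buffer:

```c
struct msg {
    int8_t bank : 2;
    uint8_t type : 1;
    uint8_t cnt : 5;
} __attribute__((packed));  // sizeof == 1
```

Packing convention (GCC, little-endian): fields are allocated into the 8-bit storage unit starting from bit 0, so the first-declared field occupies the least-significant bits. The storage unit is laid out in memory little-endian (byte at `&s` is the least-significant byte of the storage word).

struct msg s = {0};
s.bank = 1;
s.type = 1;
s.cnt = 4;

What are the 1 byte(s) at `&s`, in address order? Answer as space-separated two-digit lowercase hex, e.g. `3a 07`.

25

bank:2 = 1 → 0x1 << 0 → word 0x01
type:1 = 1 → 0x1 << 2 → word 0x05
cnt:5 = 4 → 0x4 << 3 → word 0x25
word = 0x25 → little-endian bytes:
  [0]=0x25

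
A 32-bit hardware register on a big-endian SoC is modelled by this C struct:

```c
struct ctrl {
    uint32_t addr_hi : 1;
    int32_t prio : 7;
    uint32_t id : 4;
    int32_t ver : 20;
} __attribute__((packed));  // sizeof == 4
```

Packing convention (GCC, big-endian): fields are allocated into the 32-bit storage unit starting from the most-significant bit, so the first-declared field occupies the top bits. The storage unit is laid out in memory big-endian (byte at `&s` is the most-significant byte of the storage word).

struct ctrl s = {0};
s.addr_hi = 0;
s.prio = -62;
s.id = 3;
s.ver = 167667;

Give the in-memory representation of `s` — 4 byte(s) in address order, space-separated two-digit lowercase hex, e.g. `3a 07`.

42 32 8e f3

[31+:1] addr_hi=0 & 0x1 = 0x0; word=0x00000000
[24+:7] prio=-62 & 0x7f = 0x42; word=0x42000000
[20+:4] id=3 & 0xf = 0x3; word=0x42300000
[0+:20] ver=167667 & 0xfffff = 0x28ef3; word=0x42328ef3
word = 0x42328ef3 → big-endian bytes:
  [0]=0x42  [1]=0x32  [2]=0x8e  [3]=0xf3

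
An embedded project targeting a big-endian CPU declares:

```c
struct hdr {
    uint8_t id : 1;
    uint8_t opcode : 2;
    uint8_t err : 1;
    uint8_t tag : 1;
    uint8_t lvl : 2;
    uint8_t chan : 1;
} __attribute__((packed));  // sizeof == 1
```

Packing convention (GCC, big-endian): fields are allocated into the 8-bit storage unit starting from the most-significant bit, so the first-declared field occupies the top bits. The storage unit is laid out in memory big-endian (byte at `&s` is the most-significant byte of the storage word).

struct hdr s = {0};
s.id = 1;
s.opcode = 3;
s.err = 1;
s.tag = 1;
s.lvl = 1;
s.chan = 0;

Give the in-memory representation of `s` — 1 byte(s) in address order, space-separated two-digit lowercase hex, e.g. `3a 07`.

fa

id:1 = 1 → 0x1 << 7 → word 0x80
opcode:2 = 3 → 0x3 << 5 → word 0xe0
err:1 = 1 → 0x1 << 4 → word 0xf0
tag:1 = 1 → 0x1 << 3 → word 0xf8
lvl:2 = 1 → 0x1 << 1 → word 0xfa
chan:1 = 0 → 0x0 << 0 → word 0xfa
word = 0xfa → big-endian bytes:
  [0]=0xfa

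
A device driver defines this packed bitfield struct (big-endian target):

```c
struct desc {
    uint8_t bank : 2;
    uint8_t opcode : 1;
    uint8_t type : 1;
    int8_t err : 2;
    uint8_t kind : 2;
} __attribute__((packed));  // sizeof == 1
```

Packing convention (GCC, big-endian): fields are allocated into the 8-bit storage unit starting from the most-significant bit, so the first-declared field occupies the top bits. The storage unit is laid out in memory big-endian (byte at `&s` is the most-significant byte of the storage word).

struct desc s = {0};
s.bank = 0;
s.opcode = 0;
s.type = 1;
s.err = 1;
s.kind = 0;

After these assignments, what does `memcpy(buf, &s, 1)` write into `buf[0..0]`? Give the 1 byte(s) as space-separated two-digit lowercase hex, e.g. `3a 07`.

bank:2 = 0 → 0x0 << 6 → word 0x00
opcode:1 = 0 → 0x0 << 5 → word 0x00
type:1 = 1 → 0x1 << 4 → word 0x10
err:2 = 1 → 0x1 << 2 → word 0x14
kind:2 = 0 → 0x0 << 0 → word 0x14
word = 0x14 → big-endian bytes:
  [0]=0x14

14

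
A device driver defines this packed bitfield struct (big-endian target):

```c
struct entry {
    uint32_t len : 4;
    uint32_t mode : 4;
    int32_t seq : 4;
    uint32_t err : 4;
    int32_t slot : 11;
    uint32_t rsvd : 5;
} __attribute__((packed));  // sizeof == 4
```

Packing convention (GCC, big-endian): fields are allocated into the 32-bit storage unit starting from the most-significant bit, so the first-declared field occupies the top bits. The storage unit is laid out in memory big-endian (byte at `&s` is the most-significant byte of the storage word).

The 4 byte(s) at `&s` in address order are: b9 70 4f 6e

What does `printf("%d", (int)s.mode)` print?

[0]=0xb9 [1]=0x70 [2]=0x4f [3]=0x6e (big-endian) → word 0xb9704f6e
len:4 @ bit 28 → (0xb9704f6e>>28)&0xf = 0xb
mode:4 @ bit 24 → (0xb9704f6e>>24)&0xf = 0x9  ←
seq:4 @ bit 20 → (0xb9704f6e>>20)&0xf = 0x7
err:4 @ bit 16 → (0xb9704f6e>>16)&0xf = 0x0
slot:11 @ bit 5 → (0xb9704f6e>>5)&0x7ff = 0x27b
rsvd:5 @ bit 0 → (0xb9704f6e>>0)&0x1f = 0xe

9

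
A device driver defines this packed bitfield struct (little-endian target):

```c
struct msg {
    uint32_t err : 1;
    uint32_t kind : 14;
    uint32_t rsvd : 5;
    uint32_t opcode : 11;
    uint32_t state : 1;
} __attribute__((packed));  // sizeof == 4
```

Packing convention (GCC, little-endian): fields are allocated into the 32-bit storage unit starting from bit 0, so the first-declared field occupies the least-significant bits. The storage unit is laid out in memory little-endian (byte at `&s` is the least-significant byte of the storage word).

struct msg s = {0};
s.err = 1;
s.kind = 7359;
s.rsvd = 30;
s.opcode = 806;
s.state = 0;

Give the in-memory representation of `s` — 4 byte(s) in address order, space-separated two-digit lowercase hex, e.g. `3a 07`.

7f 39 6f 32

err:1 = 1 → 0x1 << 0 → word 0x00000001
kind:14 = 7359 → 0x1cbf << 1 → word 0x0000397f
rsvd:5 = 30 → 0x1e << 15 → word 0x000f397f
opcode:11 = 806 → 0x326 << 20 → word 0x326f397f
state:1 = 0 → 0x0 << 31 → word 0x326f397f
word = 0x326f397f → little-endian bytes:
  [0]=0x7f  [1]=0x39  [2]=0x6f  [3]=0x32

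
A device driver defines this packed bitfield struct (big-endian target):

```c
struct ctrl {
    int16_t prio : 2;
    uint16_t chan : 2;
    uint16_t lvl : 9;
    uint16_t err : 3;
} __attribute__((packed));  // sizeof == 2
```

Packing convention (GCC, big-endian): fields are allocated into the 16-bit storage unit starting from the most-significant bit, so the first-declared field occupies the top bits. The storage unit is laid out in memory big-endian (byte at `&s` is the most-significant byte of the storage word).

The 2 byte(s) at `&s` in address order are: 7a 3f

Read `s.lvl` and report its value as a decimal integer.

327

[0]=0x7a [1]=0x3f (big-endian) → word 0x7a3f
prio [14+:2] = (word>>14) & 0x3 = 1
chan [12+:2] = (word>>12) & 0x3 = 3
lvl [3+:9] = (word>>3) & 0x1ff = 327  ←
err [0+:3] = (word>>0) & 0x7 = 7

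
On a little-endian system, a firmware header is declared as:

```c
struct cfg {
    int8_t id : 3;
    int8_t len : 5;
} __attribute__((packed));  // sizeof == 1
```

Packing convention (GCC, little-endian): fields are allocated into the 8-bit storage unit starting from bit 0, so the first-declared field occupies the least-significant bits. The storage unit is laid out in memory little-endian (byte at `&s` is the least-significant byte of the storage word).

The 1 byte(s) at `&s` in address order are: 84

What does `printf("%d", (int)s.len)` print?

[0]=0x84 (little-endian) → word 0x84
id [0+:3] = (word>>0) & 0x7 = 4
len [3+:5] = (word>>3) & 0x1f = 16  ←
len signed 5b, MSB=1: 16 - 32 = -16

-16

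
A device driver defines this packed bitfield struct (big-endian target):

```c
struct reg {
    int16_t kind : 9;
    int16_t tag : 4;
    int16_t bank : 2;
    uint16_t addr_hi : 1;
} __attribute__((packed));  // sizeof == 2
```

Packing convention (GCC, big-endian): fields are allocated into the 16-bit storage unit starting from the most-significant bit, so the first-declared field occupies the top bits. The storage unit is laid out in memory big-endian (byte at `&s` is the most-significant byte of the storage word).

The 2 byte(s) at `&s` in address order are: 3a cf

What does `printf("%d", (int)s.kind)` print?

117

[0]=0x3a [1]=0xcf (big-endian) → word 0x3acf
kind:9 @ bit 7 → (0x3acf>>7)&0x1ff = 0x75  ←
tag:4 @ bit 3 → (0x3acf>>3)&0xf = 0x9
bank:2 @ bit 1 → (0x3acf>>1)&0x3 = 0x3
addr_hi:1 @ bit 0 → (0x3acf>>0)&0x1 = 0x1
kind signed 9b, MSB=0: value = 117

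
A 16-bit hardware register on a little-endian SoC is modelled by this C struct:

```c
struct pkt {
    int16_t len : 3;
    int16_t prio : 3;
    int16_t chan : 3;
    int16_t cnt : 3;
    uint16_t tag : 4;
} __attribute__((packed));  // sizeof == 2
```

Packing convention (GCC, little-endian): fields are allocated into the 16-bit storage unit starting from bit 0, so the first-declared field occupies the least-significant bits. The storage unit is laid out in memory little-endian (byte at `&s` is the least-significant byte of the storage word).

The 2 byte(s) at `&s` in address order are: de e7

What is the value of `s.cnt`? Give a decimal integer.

[0]=0xde [1]=0xe7 (little-endian) → word 0xe7de
len:3 @ bit 0 → (0xe7de>>0)&0x7 = 0x6
prio:3 @ bit 3 → (0xe7de>>3)&0x7 = 0x3
chan:3 @ bit 6 → (0xe7de>>6)&0x7 = 0x7
cnt:3 @ bit 9 → (0xe7de>>9)&0x7 = 0x3  ←
tag:4 @ bit 12 → (0xe7de>>12)&0xf = 0xe
cnt signed 3b, MSB=0: value = 3

3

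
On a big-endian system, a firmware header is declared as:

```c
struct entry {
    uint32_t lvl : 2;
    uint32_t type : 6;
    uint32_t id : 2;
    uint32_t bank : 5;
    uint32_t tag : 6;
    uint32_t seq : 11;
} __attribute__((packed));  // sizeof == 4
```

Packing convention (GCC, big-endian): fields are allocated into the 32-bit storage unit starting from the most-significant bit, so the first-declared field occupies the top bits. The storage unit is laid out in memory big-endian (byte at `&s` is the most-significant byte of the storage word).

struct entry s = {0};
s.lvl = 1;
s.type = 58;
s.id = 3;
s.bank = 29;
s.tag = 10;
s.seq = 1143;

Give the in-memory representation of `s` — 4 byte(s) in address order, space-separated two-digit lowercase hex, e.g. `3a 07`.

[30+:2] lvl=1 & 0x3 = 0x1; word=0x40000000
[24+:6] type=58 & 0x3f = 0x3a; word=0x7a000000
[22+:2] id=3 & 0x3 = 0x3; word=0x7ac00000
[17+:5] bank=29 & 0x1f = 0x1d; word=0x7afa0000
[11+:6] tag=10 & 0x3f = 0xa; word=0x7afa5000
[0+:11] seq=1143 & 0x7ff = 0x477; word=0x7afa5477
word = 0x7afa5477 → big-endian bytes:
  [0]=0x7a  [1]=0xfa  [2]=0x54  [3]=0x77

7a fa 54 77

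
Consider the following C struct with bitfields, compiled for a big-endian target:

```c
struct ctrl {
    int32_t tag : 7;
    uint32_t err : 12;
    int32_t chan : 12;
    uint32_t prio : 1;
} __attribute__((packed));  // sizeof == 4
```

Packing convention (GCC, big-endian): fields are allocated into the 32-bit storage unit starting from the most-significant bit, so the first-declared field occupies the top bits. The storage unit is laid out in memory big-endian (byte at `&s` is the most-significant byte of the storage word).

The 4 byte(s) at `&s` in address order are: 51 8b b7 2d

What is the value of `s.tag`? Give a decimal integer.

[0]=0x51 [1]=0x8b [2]=0xb7 [3]=0x2d (big-endian) → word 0x518bb72d
tag:7 @ bit 25 → (0x518bb72d>>25)&0x7f = 0x28  ←
err:12 @ bit 13 → (0x518bb72d>>13)&0xfff = 0xc5d
chan:12 @ bit 1 → (0x518bb72d>>1)&0xfff = 0xb96
prio:1 @ bit 0 → (0x518bb72d>>0)&0x1 = 0x1
tag signed 7b, MSB=0: value = 40

40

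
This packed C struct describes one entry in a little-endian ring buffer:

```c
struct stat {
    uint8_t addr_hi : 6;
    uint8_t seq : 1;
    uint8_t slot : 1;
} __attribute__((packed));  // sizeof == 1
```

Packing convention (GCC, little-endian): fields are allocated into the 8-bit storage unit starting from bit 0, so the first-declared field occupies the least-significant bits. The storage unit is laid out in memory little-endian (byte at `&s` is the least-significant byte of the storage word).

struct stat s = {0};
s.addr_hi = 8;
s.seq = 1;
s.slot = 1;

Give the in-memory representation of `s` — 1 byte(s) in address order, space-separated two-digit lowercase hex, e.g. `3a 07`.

c8

[0+:6] addr_hi=8 & 0x3f = 0x8; word=0x08
[6+:1] seq=1 & 0x1 = 0x1; word=0x48
[7+:1] slot=1 & 0x1 = 0x1; word=0xc8
word = 0xc8 → little-endian bytes:
  [0]=0xc8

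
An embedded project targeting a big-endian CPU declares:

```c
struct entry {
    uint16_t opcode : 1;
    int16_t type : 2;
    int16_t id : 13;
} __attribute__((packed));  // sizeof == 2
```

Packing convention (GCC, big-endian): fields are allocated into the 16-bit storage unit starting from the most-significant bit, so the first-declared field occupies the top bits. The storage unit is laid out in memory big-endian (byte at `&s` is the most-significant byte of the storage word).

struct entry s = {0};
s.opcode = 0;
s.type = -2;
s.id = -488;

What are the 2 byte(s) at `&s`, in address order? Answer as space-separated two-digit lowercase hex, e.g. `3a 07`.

5e 18

[15+:1] opcode=0 & 0x1 = 0x0; word=0x0000
[13+:2] type=-2 & 0x3 = 0x2; word=0x4000
[0+:13] id=-488 & 0x1fff = 0x1e18; word=0x5e18
word = 0x5e18 → big-endian bytes:
  [0]=0x5e  [1]=0x18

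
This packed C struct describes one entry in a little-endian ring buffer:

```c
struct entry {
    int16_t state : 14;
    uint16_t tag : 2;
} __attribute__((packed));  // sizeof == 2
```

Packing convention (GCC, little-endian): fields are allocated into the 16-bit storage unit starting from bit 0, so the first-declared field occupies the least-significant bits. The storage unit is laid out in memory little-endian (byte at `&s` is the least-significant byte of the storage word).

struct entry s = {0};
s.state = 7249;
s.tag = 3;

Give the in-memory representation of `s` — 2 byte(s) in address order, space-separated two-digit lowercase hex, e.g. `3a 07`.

state:14 = 7249 → 0x1c51 << 0 → word 0x1c51
tag:2 = 3 → 0x3 << 14 → word 0xdc51
word = 0xdc51 → little-endian bytes:
  [0]=0x51  [1]=0xdc

51 dc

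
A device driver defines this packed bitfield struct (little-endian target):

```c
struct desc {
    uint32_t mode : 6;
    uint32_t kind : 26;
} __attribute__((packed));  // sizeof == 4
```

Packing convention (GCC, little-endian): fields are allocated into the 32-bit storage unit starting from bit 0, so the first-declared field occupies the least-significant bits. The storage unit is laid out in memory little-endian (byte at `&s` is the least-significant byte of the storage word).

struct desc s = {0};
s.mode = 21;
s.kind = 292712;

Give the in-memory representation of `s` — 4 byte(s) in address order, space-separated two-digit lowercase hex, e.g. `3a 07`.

15 da 1d 01

[0+:6] mode=21 & 0x3f = 0x15; word=0x00000015
[6+:26] kind=292712 & 0x3ffffff = 0x47768; word=0x011dda15
word = 0x011dda15 → little-endian bytes:
  [0]=0x15  [1]=0xda  [2]=0x1d  [3]=0x01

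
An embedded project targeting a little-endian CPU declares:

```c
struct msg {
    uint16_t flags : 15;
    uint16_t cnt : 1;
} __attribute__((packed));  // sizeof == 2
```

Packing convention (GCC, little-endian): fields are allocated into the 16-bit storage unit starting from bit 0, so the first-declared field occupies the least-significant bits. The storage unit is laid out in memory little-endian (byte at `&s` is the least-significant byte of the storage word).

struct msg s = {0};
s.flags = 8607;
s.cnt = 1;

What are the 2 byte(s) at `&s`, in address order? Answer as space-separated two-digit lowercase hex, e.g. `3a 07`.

flags (15b) val=8607 bits=0x219f at bit 0: 0x219f
cnt (1b) val=1 bits=0x1 at bit 15: 0xa19f
word = 0xa19f → little-endian bytes:
  [0]=0x9f  [1]=0xa1

9f a1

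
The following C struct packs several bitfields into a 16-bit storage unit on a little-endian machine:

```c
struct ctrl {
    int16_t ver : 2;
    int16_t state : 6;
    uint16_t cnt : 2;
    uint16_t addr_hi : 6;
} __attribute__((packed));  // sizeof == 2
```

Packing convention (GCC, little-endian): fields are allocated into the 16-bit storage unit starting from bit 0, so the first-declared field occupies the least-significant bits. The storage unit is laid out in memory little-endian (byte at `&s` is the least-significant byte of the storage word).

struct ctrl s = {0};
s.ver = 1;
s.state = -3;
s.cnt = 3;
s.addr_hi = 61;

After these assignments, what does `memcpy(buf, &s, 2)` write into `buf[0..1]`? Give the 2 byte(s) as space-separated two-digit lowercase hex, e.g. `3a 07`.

ver:2 = 1 → 0x1 << 0 → word 0x0001
state:6 = -3 → 0x3d << 2 → word 0x00f5
cnt:2 = 3 → 0x3 << 8 → word 0x03f5
addr_hi:6 = 61 → 0x3d << 10 → word 0xf7f5
word = 0xf7f5 → little-endian bytes:
  [0]=0xf5  [1]=0xf7

f5 f7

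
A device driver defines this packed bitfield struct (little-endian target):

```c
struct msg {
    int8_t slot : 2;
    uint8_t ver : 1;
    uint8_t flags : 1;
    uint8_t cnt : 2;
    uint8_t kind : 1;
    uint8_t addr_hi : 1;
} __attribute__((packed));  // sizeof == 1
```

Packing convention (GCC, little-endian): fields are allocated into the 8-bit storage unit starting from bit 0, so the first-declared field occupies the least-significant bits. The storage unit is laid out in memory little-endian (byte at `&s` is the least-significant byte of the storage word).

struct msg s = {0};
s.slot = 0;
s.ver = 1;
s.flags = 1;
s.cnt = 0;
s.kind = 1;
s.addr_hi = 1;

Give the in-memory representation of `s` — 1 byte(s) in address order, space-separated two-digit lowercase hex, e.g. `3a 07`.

slot (2b) val=0 bits=0x0 at bit 0: 0x00
ver (1b) val=1 bits=0x1 at bit 2: 0x04
flags (1b) val=1 bits=0x1 at bit 3: 0x0c
cnt (2b) val=0 bits=0x0 at bit 4: 0x0c
kind (1b) val=1 bits=0x1 at bit 6: 0x4c
addr_hi (1b) val=1 bits=0x1 at bit 7: 0xcc
word = 0xcc → little-endian bytes:
  [0]=0xcc

cc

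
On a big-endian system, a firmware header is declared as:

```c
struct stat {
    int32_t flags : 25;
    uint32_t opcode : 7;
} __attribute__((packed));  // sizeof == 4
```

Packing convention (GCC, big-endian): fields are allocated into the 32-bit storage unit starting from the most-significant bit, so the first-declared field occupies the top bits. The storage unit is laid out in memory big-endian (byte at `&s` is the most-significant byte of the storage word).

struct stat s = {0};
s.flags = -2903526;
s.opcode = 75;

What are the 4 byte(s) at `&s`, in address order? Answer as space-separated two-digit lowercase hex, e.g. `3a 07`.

flags:25 = -2903526 → 0x1d3b21a << 7 → word 0xe9d90d00
opcode:7 = 75 → 0x4b << 0 → word 0xe9d90d4b
word = 0xe9d90d4b → big-endian bytes:
  [0]=0xe9  [1]=0xd9  [2]=0x0d  [3]=0x4b

e9 d9 0d 4b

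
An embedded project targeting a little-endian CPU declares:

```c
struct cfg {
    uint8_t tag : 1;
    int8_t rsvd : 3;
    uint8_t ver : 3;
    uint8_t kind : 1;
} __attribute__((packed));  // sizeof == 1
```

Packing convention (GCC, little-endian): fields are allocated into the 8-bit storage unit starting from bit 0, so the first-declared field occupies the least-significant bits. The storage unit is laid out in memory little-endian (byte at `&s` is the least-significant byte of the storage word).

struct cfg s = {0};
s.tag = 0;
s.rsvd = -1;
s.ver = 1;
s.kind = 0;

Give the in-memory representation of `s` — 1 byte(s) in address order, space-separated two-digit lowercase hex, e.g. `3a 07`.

tag (1b) val=0 bits=0x0 at bit 0: 0x00
rsvd (3b) val=-1 bits=0x7 at bit 1: 0x0e
ver (3b) val=1 bits=0x1 at bit 4: 0x1e
kind (1b) val=0 bits=0x0 at bit 7: 0x1e
word = 0x1e → little-endian bytes:
  [0]=0x1e

1e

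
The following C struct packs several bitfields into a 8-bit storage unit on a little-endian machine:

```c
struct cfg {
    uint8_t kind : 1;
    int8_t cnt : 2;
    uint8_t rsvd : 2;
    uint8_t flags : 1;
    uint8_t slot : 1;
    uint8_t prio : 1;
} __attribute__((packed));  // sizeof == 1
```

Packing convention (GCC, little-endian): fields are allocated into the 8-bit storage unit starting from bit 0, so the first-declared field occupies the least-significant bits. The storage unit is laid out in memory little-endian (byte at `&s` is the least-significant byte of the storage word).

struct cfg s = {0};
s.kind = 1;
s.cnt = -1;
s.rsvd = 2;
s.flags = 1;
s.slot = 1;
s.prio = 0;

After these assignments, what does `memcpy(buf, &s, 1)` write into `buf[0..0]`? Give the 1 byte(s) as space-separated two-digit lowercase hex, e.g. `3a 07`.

77

kind:1 = 1 → 0x1 << 0 → word 0x01
cnt:2 = -1 → 0x3 << 1 → word 0x07
rsvd:2 = 2 → 0x2 << 3 → word 0x17
flags:1 = 1 → 0x1 << 5 → word 0x37
slot:1 = 1 → 0x1 << 6 → word 0x77
prio:1 = 0 → 0x0 << 7 → word 0x77
word = 0x77 → little-endian bytes:
  [0]=0x77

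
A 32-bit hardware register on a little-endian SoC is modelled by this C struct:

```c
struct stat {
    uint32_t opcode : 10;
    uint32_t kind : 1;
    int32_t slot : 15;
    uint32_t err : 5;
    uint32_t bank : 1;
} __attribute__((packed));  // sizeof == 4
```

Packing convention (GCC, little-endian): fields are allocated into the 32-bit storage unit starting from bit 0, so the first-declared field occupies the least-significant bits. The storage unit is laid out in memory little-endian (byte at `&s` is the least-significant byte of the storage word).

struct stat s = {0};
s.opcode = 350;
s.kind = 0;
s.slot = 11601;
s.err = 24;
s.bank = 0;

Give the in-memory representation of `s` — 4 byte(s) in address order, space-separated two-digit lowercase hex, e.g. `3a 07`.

[0+:10] opcode=350 & 0x3ff = 0x15e; word=0x0000015e
[10+:1] kind=0 & 0x1 = 0x0; word=0x0000015e
[11+:15] slot=11601 & 0x7fff = 0x2d51; word=0x016a895e
[26+:5] err=24 & 0x1f = 0x18; word=0x616a895e
[31+:1] bank=0 & 0x1 = 0x0; word=0x616a895e
word = 0x616a895e → little-endian bytes:
  [0]=0x5e  [1]=0x89  [2]=0x6a  [3]=0x61

5e 89 6a 61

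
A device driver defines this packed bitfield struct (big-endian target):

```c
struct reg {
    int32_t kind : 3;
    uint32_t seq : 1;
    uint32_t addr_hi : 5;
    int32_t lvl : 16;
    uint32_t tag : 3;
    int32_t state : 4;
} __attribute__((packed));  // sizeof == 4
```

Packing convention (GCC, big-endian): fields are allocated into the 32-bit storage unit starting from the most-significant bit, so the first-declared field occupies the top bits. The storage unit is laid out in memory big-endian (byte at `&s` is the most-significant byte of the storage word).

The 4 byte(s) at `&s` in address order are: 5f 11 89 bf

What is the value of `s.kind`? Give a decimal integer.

[0]=0x5f [1]=0x11 [2]=0x89 [3]=0xbf (big-endian) → word 0x5f1189bf
kind [29+:3] = (word>>29) & 0x7 = 2  ←
seq [28+:1] = (word>>28) & 0x1 = 1
addr_hi [23+:5] = (word>>23) & 0x1f = 30
lvl [7+:16] = (word>>7) & 0xffff = 8979
tag [4+:3] = (word>>4) & 0x7 = 3
state [0+:4] = (word>>0) & 0xf = 15
kind signed 3b, MSB=0: value = 2

2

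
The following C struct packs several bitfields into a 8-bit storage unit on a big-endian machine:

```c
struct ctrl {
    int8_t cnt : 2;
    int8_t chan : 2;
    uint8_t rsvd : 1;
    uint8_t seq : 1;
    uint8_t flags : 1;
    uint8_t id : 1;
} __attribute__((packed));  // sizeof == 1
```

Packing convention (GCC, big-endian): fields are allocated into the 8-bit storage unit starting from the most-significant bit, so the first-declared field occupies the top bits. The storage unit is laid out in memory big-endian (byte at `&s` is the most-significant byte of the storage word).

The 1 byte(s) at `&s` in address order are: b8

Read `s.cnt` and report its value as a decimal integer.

-2

[0]=0xb8 (big-endian) → word 0xb8
cnt:2 @ bit 6 → (0xb8>>6)&0x3 = 0x2  ←
chan:2 @ bit 4 → (0xb8>>4)&0x3 = 0x3
rsvd:1 @ bit 3 → (0xb8>>3)&0x1 = 0x1
seq:1 @ bit 2 → (0xb8>>2)&0x1 = 0x0
flags:1 @ bit 1 → (0xb8>>1)&0x1 = 0x0
id:1 @ bit 0 → (0xb8>>0)&0x1 = 0x0
cnt signed 2b, MSB=1: 2 - 4 = -2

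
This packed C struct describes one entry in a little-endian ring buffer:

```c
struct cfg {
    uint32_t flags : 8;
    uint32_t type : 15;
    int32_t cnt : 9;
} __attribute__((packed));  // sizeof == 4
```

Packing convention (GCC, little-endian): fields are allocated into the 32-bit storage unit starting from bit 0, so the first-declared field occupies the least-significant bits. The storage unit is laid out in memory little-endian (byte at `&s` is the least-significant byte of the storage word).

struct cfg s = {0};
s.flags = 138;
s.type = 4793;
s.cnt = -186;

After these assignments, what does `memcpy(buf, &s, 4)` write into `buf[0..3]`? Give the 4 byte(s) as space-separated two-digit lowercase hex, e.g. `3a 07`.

flags (8b) val=138 bits=0x8a at bit 0: 0x0000008a
type (15b) val=4793 bits=0x12b9 at bit 8: 0x0012b98a
cnt (9b) val=-186 bits=0x146 at bit 23: 0xa312b98a
word = 0xa312b98a → little-endian bytes:
  [0]=0x8a  [1]=0xb9  [2]=0x12  [3]=0xa3

8a b9 12 a3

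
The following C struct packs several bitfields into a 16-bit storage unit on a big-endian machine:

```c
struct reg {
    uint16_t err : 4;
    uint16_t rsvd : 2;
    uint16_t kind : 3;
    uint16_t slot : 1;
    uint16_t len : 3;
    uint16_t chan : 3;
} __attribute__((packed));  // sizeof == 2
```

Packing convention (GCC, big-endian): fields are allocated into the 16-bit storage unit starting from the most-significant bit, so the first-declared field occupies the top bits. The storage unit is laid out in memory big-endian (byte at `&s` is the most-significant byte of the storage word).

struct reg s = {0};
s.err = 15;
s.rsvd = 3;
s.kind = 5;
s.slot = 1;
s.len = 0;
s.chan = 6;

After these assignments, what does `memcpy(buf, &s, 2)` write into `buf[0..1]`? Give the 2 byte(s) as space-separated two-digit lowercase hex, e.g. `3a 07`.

fe c6

err (4b) val=15 bits=0xf at bit 12: 0xf000
rsvd (2b) val=3 bits=0x3 at bit 10: 0xfc00
kind (3b) val=5 bits=0x5 at bit 7: 0xfe80
slot (1b) val=1 bits=0x1 at bit 6: 0xfec0
len (3b) val=0 bits=0x0 at bit 3: 0xfec0
chan (3b) val=6 bits=0x6 at bit 0: 0xfec6
word = 0xfec6 → big-endian bytes:
  [0]=0xfe  [1]=0xc6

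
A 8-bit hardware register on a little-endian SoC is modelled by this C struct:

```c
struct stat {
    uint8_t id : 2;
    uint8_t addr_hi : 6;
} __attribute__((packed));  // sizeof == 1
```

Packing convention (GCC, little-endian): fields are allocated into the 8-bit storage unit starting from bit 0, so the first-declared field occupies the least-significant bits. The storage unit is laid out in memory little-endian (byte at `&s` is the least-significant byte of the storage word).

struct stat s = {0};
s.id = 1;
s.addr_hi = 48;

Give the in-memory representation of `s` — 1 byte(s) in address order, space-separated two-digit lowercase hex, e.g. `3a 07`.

id (2b) val=1 bits=0x1 at bit 0: 0x01
addr_hi (6b) val=48 bits=0x30 at bit 2: 0xc1
word = 0xc1 → little-endian bytes:
  [0]=0xc1

c1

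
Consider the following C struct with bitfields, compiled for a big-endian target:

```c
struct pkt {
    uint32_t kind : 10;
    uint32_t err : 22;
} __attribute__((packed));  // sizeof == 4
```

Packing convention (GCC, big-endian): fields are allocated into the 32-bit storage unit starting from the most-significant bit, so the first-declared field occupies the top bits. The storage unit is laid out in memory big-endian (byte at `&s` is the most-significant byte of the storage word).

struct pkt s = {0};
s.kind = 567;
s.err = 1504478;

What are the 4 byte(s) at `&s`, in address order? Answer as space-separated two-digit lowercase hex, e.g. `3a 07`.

8d d6 f4 de

kind (10b) val=567 bits=0x237 at bit 22: 0x8dc00000
err (22b) val=1504478 bits=0x16f4de at bit 0: 0x8dd6f4de
word = 0x8dd6f4de → big-endian bytes:
  [0]=0x8d  [1]=0xd6  [2]=0xf4  [3]=0xde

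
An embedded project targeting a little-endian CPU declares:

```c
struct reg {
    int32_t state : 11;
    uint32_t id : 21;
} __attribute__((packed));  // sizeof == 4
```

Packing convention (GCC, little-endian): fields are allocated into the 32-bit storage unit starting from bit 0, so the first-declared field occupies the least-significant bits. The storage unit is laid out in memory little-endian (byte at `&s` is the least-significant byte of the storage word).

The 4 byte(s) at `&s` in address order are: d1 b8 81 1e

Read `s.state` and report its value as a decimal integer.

[0]=0xd1 [1]=0xb8 [2]=0x81 [3]=0x1e (little-endian) → word 0x1e81b8d1
state [0+:11] = (word>>0) & 0x7ff = 209  ←
id [11+:21] = (word>>11) & 0x1fffff = 249911
state signed 11b, MSB=0: value = 209

209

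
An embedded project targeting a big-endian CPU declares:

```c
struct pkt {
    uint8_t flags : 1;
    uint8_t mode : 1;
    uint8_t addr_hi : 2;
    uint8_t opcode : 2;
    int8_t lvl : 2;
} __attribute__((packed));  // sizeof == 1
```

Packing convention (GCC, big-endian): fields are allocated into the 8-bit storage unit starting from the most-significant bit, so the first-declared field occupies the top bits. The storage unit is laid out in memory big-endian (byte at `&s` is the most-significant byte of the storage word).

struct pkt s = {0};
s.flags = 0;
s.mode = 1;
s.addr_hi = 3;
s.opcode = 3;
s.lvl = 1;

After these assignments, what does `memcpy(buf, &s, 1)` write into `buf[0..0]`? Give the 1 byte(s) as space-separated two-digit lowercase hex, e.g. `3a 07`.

7d

flags (1b) val=0 bits=0x0 at bit 7: 0x00
mode (1b) val=1 bits=0x1 at bit 6: 0x40
addr_hi (2b) val=3 bits=0x3 at bit 4: 0x70
opcode (2b) val=3 bits=0x3 at bit 2: 0x7c
lvl (2b) val=1 bits=0x1 at bit 0: 0x7d
word = 0x7d → big-endian bytes:
  [0]=0x7d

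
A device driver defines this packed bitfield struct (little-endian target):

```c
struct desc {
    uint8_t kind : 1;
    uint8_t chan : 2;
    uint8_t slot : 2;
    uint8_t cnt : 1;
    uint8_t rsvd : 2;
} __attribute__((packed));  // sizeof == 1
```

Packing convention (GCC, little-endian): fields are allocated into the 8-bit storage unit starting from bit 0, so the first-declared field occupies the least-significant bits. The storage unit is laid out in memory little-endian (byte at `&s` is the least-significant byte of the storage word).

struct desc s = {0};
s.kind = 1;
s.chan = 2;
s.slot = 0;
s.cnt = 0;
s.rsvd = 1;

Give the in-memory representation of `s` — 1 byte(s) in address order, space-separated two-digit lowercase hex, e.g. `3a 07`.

kind:1 = 1 → 0x1 << 0 → word 0x01
chan:2 = 2 → 0x2 << 1 → word 0x05
slot:2 = 0 → 0x0 << 3 → word 0x05
cnt:1 = 0 → 0x0 << 5 → word 0x05
rsvd:2 = 1 → 0x1 << 6 → word 0x45
word = 0x45 → little-endian bytes:
  [0]=0x45

45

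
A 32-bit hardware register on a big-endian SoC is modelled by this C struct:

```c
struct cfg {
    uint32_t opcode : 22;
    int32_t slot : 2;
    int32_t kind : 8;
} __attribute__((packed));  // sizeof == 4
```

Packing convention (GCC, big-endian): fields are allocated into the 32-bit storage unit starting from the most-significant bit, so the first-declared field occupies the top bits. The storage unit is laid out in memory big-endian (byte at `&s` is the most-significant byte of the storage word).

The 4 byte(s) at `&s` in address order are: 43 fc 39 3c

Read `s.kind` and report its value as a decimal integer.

[0]=0x43 [1]=0xfc [2]=0x39 [3]=0x3c (big-endian) → word 0x43fc393c
opcode:22 @ bit 10 → (0x43fc393c>>10)&0x3fffff = 0x10ff0e
slot:2 @ bit 8 → (0x43fc393c>>8)&0x3 = 0x1
kind:8 @ bit 0 → (0x43fc393c>>0)&0xff = 0x3c  ←
kind signed 8b, MSB=0: value = 60

60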